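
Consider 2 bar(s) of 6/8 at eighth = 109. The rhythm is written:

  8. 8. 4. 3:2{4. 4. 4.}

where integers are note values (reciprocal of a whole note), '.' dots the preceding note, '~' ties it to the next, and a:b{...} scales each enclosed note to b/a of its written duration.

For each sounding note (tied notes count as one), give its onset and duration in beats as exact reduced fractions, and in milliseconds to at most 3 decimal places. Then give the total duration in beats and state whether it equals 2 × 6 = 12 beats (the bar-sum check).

1) 0.0ms=0b +825.688ms=3/2b
2) 825.688ms=3/2b +825.688ms=3/2b
3) 1651.376ms=3b +1651.376ms=3b
4) 3302.752ms=6b +1100.917ms=2b
5) 4403.67ms=8b +1100.917ms=2b
6) 5504.587ms=10b +1100.917ms=2b
Σ=12b of 12 (109bpm 6/8) — PASS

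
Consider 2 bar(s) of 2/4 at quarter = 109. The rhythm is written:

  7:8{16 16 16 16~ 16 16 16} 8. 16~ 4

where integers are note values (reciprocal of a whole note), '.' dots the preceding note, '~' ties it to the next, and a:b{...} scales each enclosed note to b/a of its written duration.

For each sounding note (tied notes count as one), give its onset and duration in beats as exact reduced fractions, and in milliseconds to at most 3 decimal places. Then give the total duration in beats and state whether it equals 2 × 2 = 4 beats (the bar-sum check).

1) 0.0ms=0b +157.274ms=2/7b
2) 157.274ms=2/7b +157.274ms=2/7b
3) 314.548ms=4/7b +157.274ms=2/7b
4) 471.822ms=6/7b +314.548ms=4/7b
5) 786.37ms=10/7b +157.274ms=2/7b
6) 943.644ms=12/7b +157.274ms=2/7b
7) 1100.917ms=2b +412.844ms=3/4b
8) 1513.761ms=11/4b +688.073ms=5/4b
Σ=4b of 4 (109bpm 2/4) — PASS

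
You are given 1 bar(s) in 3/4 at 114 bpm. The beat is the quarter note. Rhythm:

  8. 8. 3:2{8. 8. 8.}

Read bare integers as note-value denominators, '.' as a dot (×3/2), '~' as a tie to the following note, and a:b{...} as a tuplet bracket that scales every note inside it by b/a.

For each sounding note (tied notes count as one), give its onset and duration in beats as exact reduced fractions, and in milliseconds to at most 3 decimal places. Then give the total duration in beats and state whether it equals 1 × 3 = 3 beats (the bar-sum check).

1) 0.0ms=0b +394.737ms=3/4b
2) 394.737ms=3/4b +394.737ms=3/4b
3) 789.474ms=3/2b +263.158ms=1/2b
4) 1052.632ms=2b +263.158ms=1/2b
5) 1315.789ms=5/2b +263.158ms=1/2b
Σ=3b of 3 (114bpm 3/4) — PASS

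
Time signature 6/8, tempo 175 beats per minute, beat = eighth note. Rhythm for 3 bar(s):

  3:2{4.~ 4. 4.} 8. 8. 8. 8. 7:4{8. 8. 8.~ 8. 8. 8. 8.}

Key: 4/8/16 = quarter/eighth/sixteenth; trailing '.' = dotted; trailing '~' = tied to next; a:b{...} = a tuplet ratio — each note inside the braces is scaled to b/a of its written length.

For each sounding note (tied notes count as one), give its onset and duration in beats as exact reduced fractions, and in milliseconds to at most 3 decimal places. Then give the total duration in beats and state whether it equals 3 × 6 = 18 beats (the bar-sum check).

1) 0.0ms=0b +1371.429ms=4b
2) 1371.429ms=4b +685.714ms=2b
3) 2057.143ms=6b +514.286ms=3/2b
4) 2571.429ms=15/2b +514.286ms=3/2b
5) 3085.714ms=9b +514.286ms=3/2b
6) 3600.0ms=21/2b +514.286ms=3/2b
7) 4114.286ms=12b +293.878ms=6/7b
8) 4408.163ms=90/7b +293.878ms=6/7b
9) 4702.041ms=96/7b +587.755ms=12/7b
10) 5289.796ms=108/7b +293.878ms=6/7b
11) 5583.673ms=114/7b +293.878ms=6/7b
12) 5877.551ms=120/7b +293.878ms=6/7b
Σ=18b of 18 (175bpm 6/8) — PASS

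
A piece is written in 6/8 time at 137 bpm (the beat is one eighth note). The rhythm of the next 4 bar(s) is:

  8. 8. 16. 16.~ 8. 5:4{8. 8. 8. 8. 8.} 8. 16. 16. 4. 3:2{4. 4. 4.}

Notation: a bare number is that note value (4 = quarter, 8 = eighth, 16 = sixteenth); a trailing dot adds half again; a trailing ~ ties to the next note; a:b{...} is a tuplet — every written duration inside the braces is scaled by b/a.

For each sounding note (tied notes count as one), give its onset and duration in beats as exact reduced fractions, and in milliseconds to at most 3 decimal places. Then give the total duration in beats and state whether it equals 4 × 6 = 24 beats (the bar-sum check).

1) 0.0ms=0b +656.934ms=3/2b
2) 656.934ms=3/2b +656.934ms=3/2b
3) 1313.869ms=3b +328.467ms=3/4b
4) 1642.336ms=15/4b +985.401ms=9/4b
5) 2627.737ms=6b +525.547ms=6/5b
6) 3153.285ms=36/5b +525.547ms=6/5b
7) 3678.832ms=42/5b +525.547ms=6/5b
8) 4204.38ms=48/5b +525.547ms=6/5b
9) 4729.927ms=54/5b +525.547ms=6/5b
10) 5255.474ms=12b +656.934ms=3/2b
11) 5912.409ms=27/2b +328.467ms=3/4b
12) 6240.876ms=57/4b +328.467ms=3/4b
13) 6569.343ms=15b +1313.869ms=3b
14) 7883.212ms=18b +875.912ms=2b
15) 8759.124ms=20b +875.912ms=2b
16) 9635.036ms=22b +875.912ms=2b
Σ=24b of 24 (137bpm 6/8) — PASS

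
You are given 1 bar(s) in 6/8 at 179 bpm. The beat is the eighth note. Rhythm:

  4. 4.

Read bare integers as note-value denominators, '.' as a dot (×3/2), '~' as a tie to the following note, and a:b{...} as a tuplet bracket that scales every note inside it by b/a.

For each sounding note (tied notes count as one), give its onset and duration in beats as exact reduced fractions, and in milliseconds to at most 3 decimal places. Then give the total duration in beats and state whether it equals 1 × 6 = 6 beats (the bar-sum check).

1) 0.0ms=0b +1005.587ms=3b
2) 1005.587ms=3b +1005.587ms=3b
Σ=6b of 6 (179bpm 6/8) — PASS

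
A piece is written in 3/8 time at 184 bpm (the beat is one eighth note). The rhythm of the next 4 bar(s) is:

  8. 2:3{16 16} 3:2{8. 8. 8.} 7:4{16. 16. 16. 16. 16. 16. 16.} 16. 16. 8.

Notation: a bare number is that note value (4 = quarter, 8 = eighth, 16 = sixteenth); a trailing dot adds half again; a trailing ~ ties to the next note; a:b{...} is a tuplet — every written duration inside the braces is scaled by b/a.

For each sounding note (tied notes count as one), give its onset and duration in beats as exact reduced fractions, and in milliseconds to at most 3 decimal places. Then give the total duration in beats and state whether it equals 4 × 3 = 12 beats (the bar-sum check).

1) 0.0ms=0b +489.13ms=3/2b
2) 489.13ms=3/2b +244.565ms=3/4b
3) 733.696ms=9/4b +244.565ms=3/4b
4) 978.261ms=3b +326.087ms=1b
5) 1304.348ms=4b +326.087ms=1b
6) 1630.435ms=5b +326.087ms=1b
7) 1956.522ms=6b +139.752ms=3/7b
8) 2096.273ms=45/7b +139.752ms=3/7b
9) 2236.025ms=48/7b +139.752ms=3/7b
10) 2375.776ms=51/7b +139.752ms=3/7b
11) 2515.528ms=54/7b +139.752ms=3/7b
12) 2655.28ms=57/7b +139.752ms=3/7b
13) 2795.031ms=60/7b +139.752ms=3/7b
14) 2934.783ms=9b +244.565ms=3/4b
15) 3179.348ms=39/4b +244.565ms=3/4b
16) 3423.913ms=21/2b +489.13ms=3/2b
Σ=12b of 12 (184bpm 3/8) — PASS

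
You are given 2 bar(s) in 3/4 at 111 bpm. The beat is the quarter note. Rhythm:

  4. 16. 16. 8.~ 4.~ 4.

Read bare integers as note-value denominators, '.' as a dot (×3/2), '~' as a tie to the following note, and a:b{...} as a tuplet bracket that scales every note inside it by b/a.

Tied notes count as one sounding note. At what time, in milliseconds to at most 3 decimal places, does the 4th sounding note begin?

note 4 onset = 9/4b = 1216.216ms

1. 0.0ms @ 0 + 810.811ms (3/2)
2. 810.811ms @ 3/2 + 202.703ms (3/8)
3. 1013.514ms @ 15/8 + 202.703ms (3/8)
4. 1216.216ms @ 9/4 + 2027.027ms (15/4)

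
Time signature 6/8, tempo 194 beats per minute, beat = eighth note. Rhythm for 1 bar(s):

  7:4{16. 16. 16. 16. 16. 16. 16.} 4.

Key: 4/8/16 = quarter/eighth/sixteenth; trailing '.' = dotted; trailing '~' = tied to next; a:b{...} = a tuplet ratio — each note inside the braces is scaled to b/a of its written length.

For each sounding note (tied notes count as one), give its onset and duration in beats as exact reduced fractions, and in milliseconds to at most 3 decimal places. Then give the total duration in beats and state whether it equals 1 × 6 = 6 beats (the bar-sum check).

1) 0.0ms=0b +132.548ms=3/7b
2) 132.548ms=3/7b +132.548ms=3/7b
3) 265.096ms=6/7b +132.548ms=3/7b
4) 397.644ms=9/7b +132.548ms=3/7b
5) 530.191ms=12/7b +132.548ms=3/7b
6) 662.739ms=15/7b +132.548ms=3/7b
7) 795.287ms=18/7b +132.548ms=3/7b
8) 927.835ms=3b +927.835ms=3b
Σ=6b of 6 (194bpm 6/8) — PASS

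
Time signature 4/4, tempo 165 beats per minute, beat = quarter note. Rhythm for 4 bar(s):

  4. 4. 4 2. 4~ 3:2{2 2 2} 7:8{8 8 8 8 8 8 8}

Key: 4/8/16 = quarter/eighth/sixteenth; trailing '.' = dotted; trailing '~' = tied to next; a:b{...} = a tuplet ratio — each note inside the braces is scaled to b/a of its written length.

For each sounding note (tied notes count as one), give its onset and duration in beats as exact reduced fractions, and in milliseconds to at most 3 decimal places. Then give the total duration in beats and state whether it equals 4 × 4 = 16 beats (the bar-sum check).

1) 0.0ms=0b +545.455ms=3/2b
2) 545.455ms=3/2b +545.455ms=3/2b
3) 1090.909ms=3b +363.636ms=1b
4) 1454.545ms=4b +1090.909ms=3b
5) 2545.455ms=7b +848.485ms=7/3b
6) 3393.939ms=28/3b +484.848ms=4/3b
7) 3878.788ms=32/3b +484.848ms=4/3b
8) 4363.636ms=12b +207.792ms=4/7b
9) 4571.429ms=88/7b +207.792ms=4/7b
10) 4779.221ms=92/7b +207.792ms=4/7b
11) 4987.013ms=96/7b +207.792ms=4/7b
12) 5194.805ms=100/7b +207.792ms=4/7b
13) 5402.597ms=104/7b +207.792ms=4/7b
14) 5610.39ms=108/7b +207.792ms=4/7b
Σ=16b of 16 (165bpm 4/4) — PASS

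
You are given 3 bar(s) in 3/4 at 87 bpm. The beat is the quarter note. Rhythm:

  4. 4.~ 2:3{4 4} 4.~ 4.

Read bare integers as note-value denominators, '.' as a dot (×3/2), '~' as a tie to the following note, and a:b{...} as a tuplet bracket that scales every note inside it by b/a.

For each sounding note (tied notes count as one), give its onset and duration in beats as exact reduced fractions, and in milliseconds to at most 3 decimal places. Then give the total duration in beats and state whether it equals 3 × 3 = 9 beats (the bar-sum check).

1) 0.0ms=0b +1034.483ms=3/2b
2) 1034.483ms=3/2b +2068.966ms=3b
3) 3103.448ms=9/2b +1034.483ms=3/2b
4) 4137.931ms=6b +2068.966ms=3b
Σ=9b of 9 (87bpm 3/4) — PASS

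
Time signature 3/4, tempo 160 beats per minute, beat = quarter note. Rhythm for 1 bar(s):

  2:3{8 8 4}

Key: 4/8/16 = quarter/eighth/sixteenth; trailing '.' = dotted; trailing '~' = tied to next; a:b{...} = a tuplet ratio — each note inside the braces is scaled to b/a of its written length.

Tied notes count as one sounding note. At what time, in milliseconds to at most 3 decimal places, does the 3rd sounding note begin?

note 3 onset = 3/2b = 562.5ms

1. 0.0ms @ 0 + 281.25ms (3/4)
2. 281.25ms @ 3/4 + 281.25ms (3/4)
3. 562.5ms @ 3/2 + 562.5ms (3/2)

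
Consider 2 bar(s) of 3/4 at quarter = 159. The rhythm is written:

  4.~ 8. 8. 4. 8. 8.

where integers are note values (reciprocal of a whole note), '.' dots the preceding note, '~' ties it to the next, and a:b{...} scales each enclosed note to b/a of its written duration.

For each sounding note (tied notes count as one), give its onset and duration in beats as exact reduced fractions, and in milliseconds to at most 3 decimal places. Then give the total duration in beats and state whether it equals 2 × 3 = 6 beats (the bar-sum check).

1) 0.0ms=0b +849.057ms=9/4b
2) 849.057ms=9/4b +283.019ms=3/4b
3) 1132.075ms=3b +566.038ms=3/2b
4) 1698.113ms=9/2b +283.019ms=3/4b
5) 1981.132ms=21/4b +283.019ms=3/4b
Σ=6b of 6 (159bpm 3/4) — PASS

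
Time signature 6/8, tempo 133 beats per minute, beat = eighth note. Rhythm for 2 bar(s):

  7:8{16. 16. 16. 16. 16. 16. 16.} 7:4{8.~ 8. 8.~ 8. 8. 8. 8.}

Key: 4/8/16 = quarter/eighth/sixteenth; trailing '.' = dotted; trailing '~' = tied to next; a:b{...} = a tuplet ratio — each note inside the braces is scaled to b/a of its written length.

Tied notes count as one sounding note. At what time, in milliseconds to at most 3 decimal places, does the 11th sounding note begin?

note 11 onset = 72/7b = 4640.172ms

1. 0.0ms @ 0 + 386.681ms (6/7)
2. 386.681ms @ 6/7 + 386.681ms (6/7)
3. 773.362ms @ 12/7 + 386.681ms (6/7)
4. 1160.043ms @ 18/7 + 386.681ms (6/7)
5. 1546.724ms @ 24/7 + 386.681ms (6/7)
6. 1933.405ms @ 30/7 + 386.681ms (6/7)
7. 2320.086ms @ 36/7 + 386.681ms (6/7)
8. 2706.767ms @ 6 + 773.362ms (12/7)
9. 3480.129ms @ 54/7 + 773.362ms (12/7)
10. 4253.491ms @ 66/7 + 386.681ms (6/7)
11. 4640.172ms @ 72/7 + 386.681ms (6/7)
12. 5026.853ms @ 78/7 + 386.681ms (6/7)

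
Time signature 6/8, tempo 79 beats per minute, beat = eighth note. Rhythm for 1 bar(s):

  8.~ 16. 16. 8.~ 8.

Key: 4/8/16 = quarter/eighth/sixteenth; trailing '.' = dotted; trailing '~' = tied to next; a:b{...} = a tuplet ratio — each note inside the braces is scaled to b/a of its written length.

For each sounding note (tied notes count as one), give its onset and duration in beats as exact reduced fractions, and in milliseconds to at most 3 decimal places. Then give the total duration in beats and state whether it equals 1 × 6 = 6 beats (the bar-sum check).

1) 0.0ms=0b +1708.861ms=9/4b
2) 1708.861ms=9/4b +569.62ms=3/4b
3) 2278.481ms=3b +2278.481ms=3b
Σ=6b of 6 (79bpm 6/8) — PASS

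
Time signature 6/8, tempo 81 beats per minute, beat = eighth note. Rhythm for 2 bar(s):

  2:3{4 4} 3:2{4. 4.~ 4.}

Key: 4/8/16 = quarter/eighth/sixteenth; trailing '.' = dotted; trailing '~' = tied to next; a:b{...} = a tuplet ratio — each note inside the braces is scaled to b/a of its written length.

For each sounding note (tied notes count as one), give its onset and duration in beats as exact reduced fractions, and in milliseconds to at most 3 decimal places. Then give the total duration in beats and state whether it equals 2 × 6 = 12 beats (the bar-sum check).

1) 0.0ms=0b +2222.222ms=3b
2) 2222.222ms=3b +2222.222ms=3b
3) 4444.444ms=6b +1481.481ms=2b
4) 5925.926ms=8b +2962.963ms=4b
Σ=12b of 12 (81bpm 6/8) — PASS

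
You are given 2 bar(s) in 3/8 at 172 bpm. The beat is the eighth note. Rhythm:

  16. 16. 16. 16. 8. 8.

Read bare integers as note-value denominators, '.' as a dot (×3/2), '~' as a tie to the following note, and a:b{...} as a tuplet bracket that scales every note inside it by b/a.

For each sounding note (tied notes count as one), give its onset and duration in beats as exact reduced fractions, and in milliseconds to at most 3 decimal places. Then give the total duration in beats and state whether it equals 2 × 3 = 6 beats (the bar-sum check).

1) 0.0ms=0b +261.628ms=3/4b
2) 261.628ms=3/4b +261.628ms=3/4b
3) 523.256ms=3/2b +261.628ms=3/4b
4) 784.884ms=9/4b +261.628ms=3/4b
5) 1046.512ms=3b +523.256ms=3/2b
6) 1569.767ms=9/2b +523.256ms=3/2b
Σ=6b of 6 (172bpm 3/8) — PASS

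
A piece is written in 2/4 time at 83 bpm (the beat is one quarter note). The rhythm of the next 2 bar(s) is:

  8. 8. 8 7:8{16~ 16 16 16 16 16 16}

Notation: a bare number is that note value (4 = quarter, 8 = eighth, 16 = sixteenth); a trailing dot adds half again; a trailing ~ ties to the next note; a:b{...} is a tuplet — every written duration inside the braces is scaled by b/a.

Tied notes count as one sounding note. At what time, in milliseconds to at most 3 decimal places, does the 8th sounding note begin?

1. 0.0ms @ 0 + 542.169ms (3/4)
2. 542.169ms @ 3/4 + 542.169ms (3/4)
3. 1084.337ms @ 3/2 + 361.446ms (1/2)
4. 1445.783ms @ 2 + 413.081ms (4/7)
5. 1858.864ms @ 18/7 + 206.54ms (2/7)
6. 2065.404ms @ 20/7 + 206.54ms (2/7)
7. 2271.945ms @ 22/7 + 206.54ms (2/7)
8. 2478.485ms @ 24/7 + 206.54ms (2/7)
9. 2685.026ms @ 26/7 + 206.54ms (2/7)

note 8 onset = 24/7b = 2478.485ms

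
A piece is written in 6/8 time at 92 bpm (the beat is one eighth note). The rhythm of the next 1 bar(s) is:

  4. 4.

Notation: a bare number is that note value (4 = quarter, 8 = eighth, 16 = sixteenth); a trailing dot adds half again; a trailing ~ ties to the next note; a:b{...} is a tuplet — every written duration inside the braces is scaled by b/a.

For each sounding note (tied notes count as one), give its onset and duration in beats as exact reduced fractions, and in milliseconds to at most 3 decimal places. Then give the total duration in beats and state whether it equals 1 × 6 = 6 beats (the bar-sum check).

1) 0.0ms=0b +1956.522ms=3b
2) 1956.522ms=3b +1956.522ms=3b
Σ=6b of 6 (92bpm 6/8) — PASS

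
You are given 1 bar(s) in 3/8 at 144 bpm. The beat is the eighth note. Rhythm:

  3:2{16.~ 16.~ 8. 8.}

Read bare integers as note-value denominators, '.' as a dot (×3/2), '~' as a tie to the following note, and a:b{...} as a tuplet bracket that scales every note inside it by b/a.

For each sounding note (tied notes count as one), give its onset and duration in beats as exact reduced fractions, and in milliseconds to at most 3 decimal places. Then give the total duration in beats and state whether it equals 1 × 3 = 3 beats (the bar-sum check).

1) 0.0ms=0b +833.333ms=2b
2) 833.333ms=2b +416.667ms=1b
Σ=3b of 3 (144bpm 3/8) — PASS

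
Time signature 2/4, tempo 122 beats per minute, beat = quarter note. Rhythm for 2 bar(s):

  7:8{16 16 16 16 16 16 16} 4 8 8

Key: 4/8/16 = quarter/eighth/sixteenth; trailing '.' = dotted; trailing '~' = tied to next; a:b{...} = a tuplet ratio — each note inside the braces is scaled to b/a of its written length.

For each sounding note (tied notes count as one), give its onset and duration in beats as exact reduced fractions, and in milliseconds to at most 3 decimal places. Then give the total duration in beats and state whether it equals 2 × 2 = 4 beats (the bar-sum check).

1) 0.0ms=0b +140.515ms=2/7b
2) 140.515ms=2/7b +140.515ms=2/7b
3) 281.03ms=4/7b +140.515ms=2/7b
4) 421.546ms=6/7b +140.515ms=2/7b
5) 562.061ms=8/7b +140.515ms=2/7b
6) 702.576ms=10/7b +140.515ms=2/7b
7) 843.091ms=12/7b +140.515ms=2/7b
8) 983.607ms=2b +491.803ms=1b
9) 1475.41ms=3b +245.902ms=1/2b
10) 1721.311ms=7/2b +245.902ms=1/2b
Σ=4b of 4 (122bpm 2/4) — PASS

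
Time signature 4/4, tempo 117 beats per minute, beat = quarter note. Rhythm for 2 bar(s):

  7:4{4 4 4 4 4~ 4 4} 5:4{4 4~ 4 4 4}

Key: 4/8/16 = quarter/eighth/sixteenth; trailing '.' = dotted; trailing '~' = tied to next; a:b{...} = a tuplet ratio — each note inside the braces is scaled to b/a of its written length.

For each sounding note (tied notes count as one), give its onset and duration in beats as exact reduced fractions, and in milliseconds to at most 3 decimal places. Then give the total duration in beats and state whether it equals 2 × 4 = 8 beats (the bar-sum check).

1) 0.0ms=0b +293.04ms=4/7b
2) 293.04ms=4/7b +293.04ms=4/7b
3) 586.081ms=8/7b +293.04ms=4/7b
4) 879.121ms=12/7b +293.04ms=4/7b
5) 1172.161ms=16/7b +586.081ms=8/7b
6) 1758.242ms=24/7b +293.04ms=4/7b
7) 2051.282ms=4b +410.256ms=4/5b
8) 2461.538ms=24/5b +820.513ms=8/5b
9) 3282.051ms=32/5b +410.256ms=4/5b
10) 3692.308ms=36/5b +410.256ms=4/5b
Σ=8b of 8 (117bpm 4/4) — PASS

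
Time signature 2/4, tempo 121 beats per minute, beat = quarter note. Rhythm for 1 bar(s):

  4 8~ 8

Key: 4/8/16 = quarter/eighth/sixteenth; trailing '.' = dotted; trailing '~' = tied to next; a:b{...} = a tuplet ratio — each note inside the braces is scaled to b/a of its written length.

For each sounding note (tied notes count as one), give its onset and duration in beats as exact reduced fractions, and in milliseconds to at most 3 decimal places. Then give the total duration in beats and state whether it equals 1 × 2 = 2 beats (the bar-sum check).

1) 0.0ms=0b +495.868ms=1b
2) 495.868ms=1b +495.868ms=1b
Σ=2b of 2 (121bpm 2/4) — PASS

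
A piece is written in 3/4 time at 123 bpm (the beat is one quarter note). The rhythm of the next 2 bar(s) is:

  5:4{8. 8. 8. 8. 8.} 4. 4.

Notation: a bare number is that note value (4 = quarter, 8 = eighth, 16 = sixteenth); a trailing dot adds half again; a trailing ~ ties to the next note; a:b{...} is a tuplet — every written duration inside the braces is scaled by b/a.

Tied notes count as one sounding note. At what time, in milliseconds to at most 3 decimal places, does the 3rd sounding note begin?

1. 0.0ms @ 0 + 292.683ms (3/5)
2. 292.683ms @ 3/5 + 292.683ms (3/5)
3. 585.366ms @ 6/5 + 292.683ms (3/5)
4. 878.049ms @ 9/5 + 292.683ms (3/5)
5. 1170.732ms @ 12/5 + 292.683ms (3/5)
6. 1463.415ms @ 3 + 731.707ms (3/2)
7. 2195.122ms @ 9/2 + 731.707ms (3/2)

note 3 onset = 6/5b = 585.366ms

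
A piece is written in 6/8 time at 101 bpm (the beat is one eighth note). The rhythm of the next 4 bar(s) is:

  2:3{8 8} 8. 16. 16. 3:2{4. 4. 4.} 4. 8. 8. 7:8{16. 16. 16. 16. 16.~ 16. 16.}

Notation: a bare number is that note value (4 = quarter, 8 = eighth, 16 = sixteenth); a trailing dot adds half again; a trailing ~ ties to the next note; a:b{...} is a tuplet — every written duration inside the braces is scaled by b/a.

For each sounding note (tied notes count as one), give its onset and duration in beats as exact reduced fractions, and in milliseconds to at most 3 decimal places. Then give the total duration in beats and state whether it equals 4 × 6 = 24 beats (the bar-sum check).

1) 0.0ms=0b +891.089ms=3/2b
2) 891.089ms=3/2b +891.089ms=3/2b
3) 1782.178ms=3b +891.089ms=3/2b
4) 2673.267ms=9/2b +445.545ms=3/4b
5) 3118.812ms=21/4b +445.545ms=3/4b
6) 3564.356ms=6b +1188.119ms=2b
7) 4752.475ms=8b +1188.119ms=2b
8) 5940.594ms=10b +1188.119ms=2b
9) 7128.713ms=12b +1782.178ms=3b
10) 8910.891ms=15b +891.089ms=3/2b
11) 9801.98ms=33/2b +891.089ms=3/2b
12) 10693.069ms=18b +509.194ms=6/7b
13) 11202.263ms=132/7b +509.194ms=6/7b
14) 11711.457ms=138/7b +509.194ms=6/7b
15) 12220.651ms=144/7b +509.194ms=6/7b
16) 12729.844ms=150/7b +1018.388ms=12/7b
17) 13748.232ms=162/7b +509.194ms=6/7b
Σ=24b of 24 (101bpm 6/8) — PASS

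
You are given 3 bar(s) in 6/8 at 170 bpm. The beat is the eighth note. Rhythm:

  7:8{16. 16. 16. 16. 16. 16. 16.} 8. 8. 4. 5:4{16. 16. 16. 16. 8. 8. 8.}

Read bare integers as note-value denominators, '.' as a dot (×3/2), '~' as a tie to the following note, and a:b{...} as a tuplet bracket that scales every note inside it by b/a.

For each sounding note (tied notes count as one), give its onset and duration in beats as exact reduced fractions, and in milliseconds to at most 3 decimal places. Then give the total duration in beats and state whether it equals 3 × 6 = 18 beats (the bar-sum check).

1) 0.0ms=0b +302.521ms=6/7b
2) 302.521ms=6/7b +302.521ms=6/7b
3) 605.042ms=12/7b +302.521ms=6/7b
4) 907.563ms=18/7b +302.521ms=6/7b
5) 1210.084ms=24/7b +302.521ms=6/7b
6) 1512.605ms=30/7b +302.521ms=6/7b
7) 1815.126ms=36/7b +302.521ms=6/7b
8) 2117.647ms=6b +529.412ms=3/2b
9) 2647.059ms=15/2b +529.412ms=3/2b
10) 3176.471ms=9b +1058.824ms=3b
11) 4235.294ms=12b +211.765ms=3/5b
12) 4447.059ms=63/5b +211.765ms=3/5b
13) 4658.824ms=66/5b +211.765ms=3/5b
14) 4870.588ms=69/5b +211.765ms=3/5b
15) 5082.353ms=72/5b +423.529ms=6/5b
16) 5505.882ms=78/5b +423.529ms=6/5b
17) 5929.412ms=84/5b +423.529ms=6/5b
Σ=18b of 18 (170bpm 6/8) — PASS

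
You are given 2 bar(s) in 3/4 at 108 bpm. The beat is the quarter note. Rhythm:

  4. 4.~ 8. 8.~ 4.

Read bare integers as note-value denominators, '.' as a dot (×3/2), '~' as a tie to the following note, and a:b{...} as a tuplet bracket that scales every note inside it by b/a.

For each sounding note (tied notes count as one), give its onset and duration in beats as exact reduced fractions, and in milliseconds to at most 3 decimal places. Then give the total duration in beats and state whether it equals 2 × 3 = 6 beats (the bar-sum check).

1) 0.0ms=0b +833.333ms=3/2b
2) 833.333ms=3/2b +1250.0ms=9/4b
3) 2083.333ms=15/4b +1250.0ms=9/4b
Σ=6b of 6 (108bpm 3/4) — PASS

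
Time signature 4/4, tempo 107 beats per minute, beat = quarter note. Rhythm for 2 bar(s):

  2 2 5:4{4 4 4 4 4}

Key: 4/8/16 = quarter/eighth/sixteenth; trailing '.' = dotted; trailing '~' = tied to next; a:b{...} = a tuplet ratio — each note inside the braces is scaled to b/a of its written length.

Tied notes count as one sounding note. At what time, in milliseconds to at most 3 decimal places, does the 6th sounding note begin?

1. 0.0ms @ 0 + 1121.495ms (2)
2. 1121.495ms @ 2 + 1121.495ms (2)
3. 2242.991ms @ 4 + 448.598ms (4/5)
4. 2691.589ms @ 24/5 + 448.598ms (4/5)
5. 3140.187ms @ 28/5 + 448.598ms (4/5)
6. 3588.785ms @ 32/5 + 448.598ms (4/5)
7. 4037.383ms @ 36/5 + 448.598ms (4/5)

note 6 onset = 32/5b = 3588.785ms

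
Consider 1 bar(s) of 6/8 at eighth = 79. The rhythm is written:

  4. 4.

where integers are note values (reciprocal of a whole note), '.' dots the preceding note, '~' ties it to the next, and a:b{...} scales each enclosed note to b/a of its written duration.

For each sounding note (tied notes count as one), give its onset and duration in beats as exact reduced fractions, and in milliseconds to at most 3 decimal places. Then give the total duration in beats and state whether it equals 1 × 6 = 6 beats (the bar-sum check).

1) 0.0ms=0b +2278.481ms=3b
2) 2278.481ms=3b +2278.481ms=3b
Σ=6b of 6 (79bpm 6/8) — PASS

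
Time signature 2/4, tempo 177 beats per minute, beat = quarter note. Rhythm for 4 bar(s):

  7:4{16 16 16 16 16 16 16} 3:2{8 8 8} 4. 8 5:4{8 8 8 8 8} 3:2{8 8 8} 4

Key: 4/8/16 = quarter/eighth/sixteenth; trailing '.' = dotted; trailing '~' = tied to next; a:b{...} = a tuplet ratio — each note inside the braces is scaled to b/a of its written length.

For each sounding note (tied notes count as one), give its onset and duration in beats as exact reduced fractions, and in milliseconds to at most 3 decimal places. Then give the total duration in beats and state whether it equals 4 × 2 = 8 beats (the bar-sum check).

1) 0.0ms=0b +48.426ms=1/7b
2) 48.426ms=1/7b +48.426ms=1/7b
3) 96.852ms=2/7b +48.426ms=1/7b
4) 145.278ms=3/7b +48.426ms=1/7b
5) 193.705ms=4/7b +48.426ms=1/7b
6) 242.131ms=5/7b +48.426ms=1/7b
7) 290.557ms=6/7b +48.426ms=1/7b
8) 338.983ms=1b +112.994ms=1/3b
9) 451.977ms=4/3b +112.994ms=1/3b
10) 564.972ms=5/3b +112.994ms=1/3b
11) 677.966ms=2b +508.475ms=3/2b
12) 1186.441ms=7/2b +169.492ms=1/2b
13) 1355.932ms=4b +135.593ms=2/5b
14) 1491.525ms=22/5b +135.593ms=2/5b
15) 1627.119ms=24/5b +135.593ms=2/5b
16) 1762.712ms=26/5b +135.593ms=2/5b
17) 1898.305ms=28/5b +135.593ms=2/5b
18) 2033.898ms=6b +112.994ms=1/3b
19) 2146.893ms=19/3b +112.994ms=1/3b
20) 2259.887ms=20/3b +112.994ms=1/3b
21) 2372.881ms=7b +338.983ms=1b
Σ=8b of 8 (177bpm 2/4) — PASS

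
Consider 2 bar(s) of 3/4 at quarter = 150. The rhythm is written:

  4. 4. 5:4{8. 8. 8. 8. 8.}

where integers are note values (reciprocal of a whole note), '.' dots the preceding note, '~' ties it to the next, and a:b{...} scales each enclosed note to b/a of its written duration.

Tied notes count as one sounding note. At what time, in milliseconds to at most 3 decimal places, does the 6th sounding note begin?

1. 0.0ms @ 0 + 600.0ms (3/2)
2. 600.0ms @ 3/2 + 600.0ms (3/2)
3. 1200.0ms @ 3 + 240.0ms (3/5)
4. 1440.0ms @ 18/5 + 240.0ms (3/5)
5. 1680.0ms @ 21/5 + 240.0ms (3/5)
6. 1920.0ms @ 24/5 + 240.0ms (3/5)
7. 2160.0ms @ 27/5 + 240.0ms (3/5)

note 6 onset = 24/5b = 1920.0ms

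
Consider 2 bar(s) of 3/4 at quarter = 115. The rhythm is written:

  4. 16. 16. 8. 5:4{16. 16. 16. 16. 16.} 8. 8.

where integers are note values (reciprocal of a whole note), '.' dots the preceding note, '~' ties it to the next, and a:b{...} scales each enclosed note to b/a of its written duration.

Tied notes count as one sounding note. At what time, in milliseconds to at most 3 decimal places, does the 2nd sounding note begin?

note 2 onset = 3/2b = 782.609ms

1. 0.0ms @ 0 + 782.609ms (3/2)
2. 782.609ms @ 3/2 + 195.652ms (3/8)
3. 978.261ms @ 15/8 + 195.652ms (3/8)
4. 1173.913ms @ 9/4 + 391.304ms (3/4)
5. 1565.217ms @ 3 + 156.522ms (3/10)
6. 1721.739ms @ 33/10 + 156.522ms (3/10)
7. 1878.261ms @ 18/5 + 156.522ms (3/10)
8. 2034.783ms @ 39/10 + 156.522ms (3/10)
9. 2191.304ms @ 21/5 + 156.522ms (3/10)
10. 2347.826ms @ 9/2 + 391.304ms (3/4)
11. 2739.13ms @ 21/4 + 391.304ms (3/4)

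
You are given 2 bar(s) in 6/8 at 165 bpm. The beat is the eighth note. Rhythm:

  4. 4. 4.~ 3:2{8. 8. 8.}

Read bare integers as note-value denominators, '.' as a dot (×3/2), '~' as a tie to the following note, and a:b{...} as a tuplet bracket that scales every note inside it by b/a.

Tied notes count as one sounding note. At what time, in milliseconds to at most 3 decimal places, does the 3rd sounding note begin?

1. 0.0ms @ 0 + 1090.909ms (3)
2. 1090.909ms @ 3 + 1090.909ms (3)
3. 2181.818ms @ 6 + 1454.545ms (4)
4. 3636.364ms @ 10 + 363.636ms (1)
5. 4000.0ms @ 11 + 363.636ms (1)

note 3 onset = 6b = 2181.818ms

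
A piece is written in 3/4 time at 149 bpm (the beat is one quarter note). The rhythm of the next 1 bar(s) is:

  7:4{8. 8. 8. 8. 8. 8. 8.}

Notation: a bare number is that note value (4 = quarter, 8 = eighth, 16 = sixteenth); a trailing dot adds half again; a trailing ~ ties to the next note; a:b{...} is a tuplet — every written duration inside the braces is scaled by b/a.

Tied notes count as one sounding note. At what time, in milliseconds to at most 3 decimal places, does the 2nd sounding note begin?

note 2 onset = 3/7b = 172.579ms

1. 0.0ms @ 0 + 172.579ms (3/7)
2. 172.579ms @ 3/7 + 172.579ms (3/7)
3. 345.158ms @ 6/7 + 172.579ms (3/7)
4. 517.737ms @ 9/7 + 172.579ms (3/7)
5. 690.316ms @ 12/7 + 172.579ms (3/7)
6. 862.895ms @ 15/7 + 172.579ms (3/7)
7. 1035.475ms @ 18/7 + 172.579ms (3/7)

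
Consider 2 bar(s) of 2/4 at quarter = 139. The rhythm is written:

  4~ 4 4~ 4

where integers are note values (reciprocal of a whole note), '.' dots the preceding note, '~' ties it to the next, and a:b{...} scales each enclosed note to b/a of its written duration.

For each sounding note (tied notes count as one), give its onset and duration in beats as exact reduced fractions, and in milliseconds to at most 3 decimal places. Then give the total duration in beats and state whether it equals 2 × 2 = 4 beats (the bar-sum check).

1) 0.0ms=0b +863.309ms=2b
2) 863.309ms=2b +863.309ms=2b
Σ=4b of 4 (139bpm 2/4) — PASS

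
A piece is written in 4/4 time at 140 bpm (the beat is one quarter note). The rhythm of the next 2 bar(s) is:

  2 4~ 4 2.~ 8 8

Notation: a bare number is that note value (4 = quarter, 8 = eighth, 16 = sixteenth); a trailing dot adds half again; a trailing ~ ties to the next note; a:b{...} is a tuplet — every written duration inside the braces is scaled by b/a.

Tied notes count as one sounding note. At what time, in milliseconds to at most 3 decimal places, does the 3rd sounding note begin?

note 3 onset = 4b = 1714.286ms

1. 0.0ms @ 0 + 857.143ms (2)
2. 857.143ms @ 2 + 857.143ms (2)
3. 1714.286ms @ 4 + 1500.0ms (7/2)
4. 3214.286ms @ 15/2 + 214.286ms (1/2)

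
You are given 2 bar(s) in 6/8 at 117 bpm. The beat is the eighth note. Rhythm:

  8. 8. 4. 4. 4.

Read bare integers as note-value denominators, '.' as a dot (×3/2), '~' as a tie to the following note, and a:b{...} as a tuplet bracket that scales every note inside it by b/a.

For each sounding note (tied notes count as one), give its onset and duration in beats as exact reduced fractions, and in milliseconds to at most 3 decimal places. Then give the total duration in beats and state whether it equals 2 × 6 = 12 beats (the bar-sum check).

1) 0.0ms=0b +769.231ms=3/2b
2) 769.231ms=3/2b +769.231ms=3/2b
3) 1538.462ms=3b +1538.462ms=3b
4) 3076.923ms=6b +1538.462ms=3b
5) 4615.385ms=9b +1538.462ms=3b
Σ=12b of 12 (117bpm 6/8) — PASS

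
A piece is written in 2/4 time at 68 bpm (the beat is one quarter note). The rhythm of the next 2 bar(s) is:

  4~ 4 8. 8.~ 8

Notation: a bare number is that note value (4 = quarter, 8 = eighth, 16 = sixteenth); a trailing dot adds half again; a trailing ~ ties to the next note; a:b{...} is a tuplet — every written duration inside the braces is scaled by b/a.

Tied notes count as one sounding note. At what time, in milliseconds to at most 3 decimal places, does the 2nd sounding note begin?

1. 0.0ms @ 0 + 1764.706ms (2)
2. 1764.706ms @ 2 + 661.765ms (3/4)
3. 2426.471ms @ 11/4 + 1102.941ms (5/4)

note 2 onset = 2b = 1764.706ms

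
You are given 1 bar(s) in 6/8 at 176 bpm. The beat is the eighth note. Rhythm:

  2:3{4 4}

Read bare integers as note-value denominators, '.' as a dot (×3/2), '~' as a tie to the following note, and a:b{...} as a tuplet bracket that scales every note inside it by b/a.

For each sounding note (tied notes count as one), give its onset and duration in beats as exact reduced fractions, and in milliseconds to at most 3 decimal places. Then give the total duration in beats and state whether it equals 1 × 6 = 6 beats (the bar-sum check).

1) 0.0ms=0b +1022.727ms=3b
2) 1022.727ms=3b +1022.727ms=3b
Σ=6b of 6 (176bpm 6/8) — PASS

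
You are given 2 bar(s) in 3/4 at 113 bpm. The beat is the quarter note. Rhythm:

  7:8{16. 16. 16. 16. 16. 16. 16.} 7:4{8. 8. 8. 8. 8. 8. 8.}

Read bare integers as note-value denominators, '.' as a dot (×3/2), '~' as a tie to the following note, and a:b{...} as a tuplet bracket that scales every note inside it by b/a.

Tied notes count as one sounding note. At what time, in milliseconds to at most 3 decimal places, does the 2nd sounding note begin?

note 2 onset = 3/7b = 227.56ms

1. 0.0ms @ 0 + 227.56ms (3/7)
2. 227.56ms @ 3/7 + 227.56ms (3/7)
3. 455.12ms @ 6/7 + 227.56ms (3/7)
4. 682.68ms @ 9/7 + 227.56ms (3/7)
5. 910.24ms @ 12/7 + 227.56ms (3/7)
6. 1137.8ms @ 15/7 + 227.56ms (3/7)
7. 1365.36ms @ 18/7 + 227.56ms (3/7)
8. 1592.92ms @ 3 + 227.56ms (3/7)
9. 1820.48ms @ 24/7 + 227.56ms (3/7)
10. 2048.04ms @ 27/7 + 227.56ms (3/7)
11. 2275.601ms @ 30/7 + 227.56ms (3/7)
12. 2503.161ms @ 33/7 + 227.56ms (3/7)
13. 2730.721ms @ 36/7 + 227.56ms (3/7)
14. 2958.281ms @ 39/7 + 227.56ms (3/7)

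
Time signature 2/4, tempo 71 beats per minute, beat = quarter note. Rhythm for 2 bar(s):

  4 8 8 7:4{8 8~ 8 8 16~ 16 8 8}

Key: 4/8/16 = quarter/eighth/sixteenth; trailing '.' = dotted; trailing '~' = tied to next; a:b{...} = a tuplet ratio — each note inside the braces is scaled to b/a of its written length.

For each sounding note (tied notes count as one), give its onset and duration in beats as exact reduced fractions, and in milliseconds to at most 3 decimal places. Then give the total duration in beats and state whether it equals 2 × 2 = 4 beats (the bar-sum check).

1) 0.0ms=0b +845.07ms=1b
2) 845.07ms=1b +422.535ms=1/2b
3) 1267.606ms=3/2b +422.535ms=1/2b
4) 1690.141ms=2b +241.449ms=2/7b
5) 1931.59ms=16/7b +482.897ms=4/7b
6) 2414.487ms=20/7b +241.449ms=2/7b
7) 2655.936ms=22/7b +241.449ms=2/7b
8) 2897.384ms=24/7b +241.449ms=2/7b
9) 3138.833ms=26/7b +241.449ms=2/7b
Σ=4b of 4 (71bpm 2/4) — PASS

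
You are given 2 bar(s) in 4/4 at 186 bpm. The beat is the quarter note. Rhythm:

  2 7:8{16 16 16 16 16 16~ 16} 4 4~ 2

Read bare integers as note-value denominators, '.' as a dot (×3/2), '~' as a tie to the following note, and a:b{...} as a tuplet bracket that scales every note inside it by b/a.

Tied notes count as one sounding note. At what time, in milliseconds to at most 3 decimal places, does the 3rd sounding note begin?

note 3 onset = 16/7b = 737.327ms

1. 0.0ms @ 0 + 645.161ms (2)
2. 645.161ms @ 2 + 92.166ms (2/7)
3. 737.327ms @ 16/7 + 92.166ms (2/7)
4. 829.493ms @ 18/7 + 92.166ms (2/7)
5. 921.659ms @ 20/7 + 92.166ms (2/7)
6. 1013.825ms @ 22/7 + 92.166ms (2/7)
7. 1105.991ms @ 24/7 + 184.332ms (4/7)
8. 1290.323ms @ 4 + 322.581ms (1)
9. 1612.903ms @ 5 + 967.742ms (3)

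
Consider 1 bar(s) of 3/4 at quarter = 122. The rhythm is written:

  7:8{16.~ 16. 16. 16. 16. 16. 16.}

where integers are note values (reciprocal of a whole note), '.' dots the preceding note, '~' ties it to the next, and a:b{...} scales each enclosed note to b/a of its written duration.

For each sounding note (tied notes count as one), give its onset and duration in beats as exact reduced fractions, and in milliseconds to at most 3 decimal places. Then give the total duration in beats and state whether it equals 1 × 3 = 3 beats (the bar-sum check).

1) 0.0ms=0b +421.546ms=6/7b
2) 421.546ms=6/7b +210.773ms=3/7b
3) 632.319ms=9/7b +210.773ms=3/7b
4) 843.091ms=12/7b +210.773ms=3/7b
5) 1053.864ms=15/7b +210.773ms=3/7b
6) 1264.637ms=18/7b +210.773ms=3/7b
Σ=3b of 3 (122bpm 3/4) — PASS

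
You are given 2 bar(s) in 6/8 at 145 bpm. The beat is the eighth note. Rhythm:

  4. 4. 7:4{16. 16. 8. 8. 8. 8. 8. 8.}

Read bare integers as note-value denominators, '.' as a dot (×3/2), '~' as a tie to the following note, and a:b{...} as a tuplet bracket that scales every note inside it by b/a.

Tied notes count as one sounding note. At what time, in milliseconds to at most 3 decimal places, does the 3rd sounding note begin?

1. 0.0ms @ 0 + 1241.379ms (3)
2. 1241.379ms @ 3 + 1241.379ms (3)
3. 2482.759ms @ 6 + 177.34ms (3/7)
4. 2660.099ms @ 45/7 + 177.34ms (3/7)
5. 2837.438ms @ 48/7 + 354.68ms (6/7)
6. 3192.118ms @ 54/7 + 354.68ms (6/7)
7. 3546.798ms @ 60/7 + 354.68ms (6/7)
8. 3901.478ms @ 66/7 + 354.68ms (6/7)
9. 4256.158ms @ 72/7 + 354.68ms (6/7)
10. 4610.837ms @ 78/7 + 354.68ms (6/7)

note 3 onset = 6b = 2482.759ms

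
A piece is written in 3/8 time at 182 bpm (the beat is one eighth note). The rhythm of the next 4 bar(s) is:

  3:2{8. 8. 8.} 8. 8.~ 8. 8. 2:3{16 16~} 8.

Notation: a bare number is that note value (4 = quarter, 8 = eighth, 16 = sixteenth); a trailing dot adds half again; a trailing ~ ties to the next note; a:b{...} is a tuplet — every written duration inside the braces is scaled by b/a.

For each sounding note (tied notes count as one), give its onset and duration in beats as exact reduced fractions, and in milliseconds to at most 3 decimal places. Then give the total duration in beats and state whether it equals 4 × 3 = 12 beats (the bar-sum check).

1) 0.0ms=0b +329.67ms=1b
2) 329.67ms=1b +329.67ms=1b
3) 659.341ms=2b +329.67ms=1b
4) 989.011ms=3b +494.505ms=3/2b
5) 1483.516ms=9/2b +989.011ms=3b
6) 2472.527ms=15/2b +494.505ms=3/2b
7) 2967.033ms=9b +247.253ms=3/4b
8) 3214.286ms=39/4b +741.758ms=9/4b
Σ=12b of 12 (182bpm 3/8) — PASS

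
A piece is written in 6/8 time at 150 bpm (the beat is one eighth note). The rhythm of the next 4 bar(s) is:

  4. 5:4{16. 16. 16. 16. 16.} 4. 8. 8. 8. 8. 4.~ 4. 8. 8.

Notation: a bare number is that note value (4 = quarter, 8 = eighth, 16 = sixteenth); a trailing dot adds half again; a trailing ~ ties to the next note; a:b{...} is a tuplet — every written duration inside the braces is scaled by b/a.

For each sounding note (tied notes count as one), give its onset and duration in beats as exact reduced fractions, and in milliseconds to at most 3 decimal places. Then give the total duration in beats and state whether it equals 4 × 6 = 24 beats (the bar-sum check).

1) 0.0ms=0b +1200.0ms=3b
2) 1200.0ms=3b +240.0ms=3/5b
3) 1440.0ms=18/5b +240.0ms=3/5b
4) 1680.0ms=21/5b +240.0ms=3/5b
5) 1920.0ms=24/5b +240.0ms=3/5b
6) 2160.0ms=27/5b +240.0ms=3/5b
7) 2400.0ms=6b +1200.0ms=3b
8) 3600.0ms=9b +600.0ms=3/2b
9) 4200.0ms=21/2b +600.0ms=3/2b
10) 4800.0ms=12b +600.0ms=3/2b
11) 5400.0ms=27/2b +600.0ms=3/2b
12) 6000.0ms=15b +2400.0ms=6b
13) 8400.0ms=21b +600.0ms=3/2b
14) 9000.0ms=45/2b +600.0ms=3/2b
Σ=24b of 24 (150bpm 6/8) — PASS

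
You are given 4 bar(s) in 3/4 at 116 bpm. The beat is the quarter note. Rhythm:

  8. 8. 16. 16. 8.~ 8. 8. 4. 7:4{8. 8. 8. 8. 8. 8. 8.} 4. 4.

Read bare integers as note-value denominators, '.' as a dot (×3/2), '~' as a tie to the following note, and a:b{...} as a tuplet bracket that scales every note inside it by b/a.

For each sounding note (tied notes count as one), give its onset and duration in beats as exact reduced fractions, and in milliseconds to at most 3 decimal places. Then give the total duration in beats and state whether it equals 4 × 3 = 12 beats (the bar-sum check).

1) 0.0ms=0b +387.931ms=3/4b
2) 387.931ms=3/4b +387.931ms=3/4b
3) 775.862ms=3/2b +193.966ms=3/8b
4) 969.828ms=15/8b +193.966ms=3/8b
5) 1163.793ms=9/4b +775.862ms=3/2b
6) 1939.655ms=15/4b +387.931ms=3/4b
7) 2327.586ms=9/2b +775.862ms=3/2b
8) 3103.448ms=6b +221.675ms=3/7b
9) 3325.123ms=45/7b +221.675ms=3/7b
10) 3546.798ms=48/7b +221.675ms=3/7b
11) 3768.473ms=51/7b +221.675ms=3/7b
12) 3990.148ms=54/7b +221.675ms=3/7b
13) 4211.823ms=57/7b +221.675ms=3/7b
14) 4433.498ms=60/7b +221.675ms=3/7b
15) 4655.172ms=9b +775.862ms=3/2b
16) 5431.034ms=21/2b +775.862ms=3/2b
Σ=12b of 12 (116bpm 3/4) — PASS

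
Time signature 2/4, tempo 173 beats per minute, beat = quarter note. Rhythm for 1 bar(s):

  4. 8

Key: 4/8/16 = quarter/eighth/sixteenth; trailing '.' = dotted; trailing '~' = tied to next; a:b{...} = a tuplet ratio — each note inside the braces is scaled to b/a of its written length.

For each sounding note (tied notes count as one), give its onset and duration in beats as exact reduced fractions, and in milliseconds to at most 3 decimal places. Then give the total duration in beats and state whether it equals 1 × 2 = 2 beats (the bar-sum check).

1) 0.0ms=0b +520.231ms=3/2b
2) 520.231ms=3/2b +173.41ms=1/2b
Σ=2b of 2 (173bpm 2/4) — PASS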